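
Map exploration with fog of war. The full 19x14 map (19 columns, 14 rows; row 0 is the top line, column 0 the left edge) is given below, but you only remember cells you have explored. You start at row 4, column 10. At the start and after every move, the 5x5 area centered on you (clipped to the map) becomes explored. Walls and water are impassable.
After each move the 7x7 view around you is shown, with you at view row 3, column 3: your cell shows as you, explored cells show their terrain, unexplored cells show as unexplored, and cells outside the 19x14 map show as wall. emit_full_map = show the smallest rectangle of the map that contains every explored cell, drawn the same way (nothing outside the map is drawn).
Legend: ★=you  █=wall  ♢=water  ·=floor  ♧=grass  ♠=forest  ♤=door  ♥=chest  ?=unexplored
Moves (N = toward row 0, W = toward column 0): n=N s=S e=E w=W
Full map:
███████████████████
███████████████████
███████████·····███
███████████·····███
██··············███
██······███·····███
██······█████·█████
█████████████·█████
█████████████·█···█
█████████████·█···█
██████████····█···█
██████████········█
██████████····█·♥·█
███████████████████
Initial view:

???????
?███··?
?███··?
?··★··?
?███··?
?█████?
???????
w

???????
?████··
?████··
?··★···
?·███··
?·█████
???????

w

???????
?█████·
?█████·
?··★···
?··███·
?··████
???????

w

???????
?██████
?██████
?··★···
?···███
?···███
???????

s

?██████
?██████
?······
?··★███
?···███
?█████?
???????

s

?██████
?······
?···███
?··★███
?█████?
?█████?
???????

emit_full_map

██████··
██████··
········
···███··
··★█████
█████???
█████???

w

??█████
?······
?····██
?··★·██
?██████
?██████
???????

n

??█████
?██████
?······
?··★·██
?····██
?██████
?██████

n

???????
?██████
?██████
?··★···
?····██
?····██
?██████

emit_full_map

███████··
███████··
··★······
····███··
····█████
██████???
██████???


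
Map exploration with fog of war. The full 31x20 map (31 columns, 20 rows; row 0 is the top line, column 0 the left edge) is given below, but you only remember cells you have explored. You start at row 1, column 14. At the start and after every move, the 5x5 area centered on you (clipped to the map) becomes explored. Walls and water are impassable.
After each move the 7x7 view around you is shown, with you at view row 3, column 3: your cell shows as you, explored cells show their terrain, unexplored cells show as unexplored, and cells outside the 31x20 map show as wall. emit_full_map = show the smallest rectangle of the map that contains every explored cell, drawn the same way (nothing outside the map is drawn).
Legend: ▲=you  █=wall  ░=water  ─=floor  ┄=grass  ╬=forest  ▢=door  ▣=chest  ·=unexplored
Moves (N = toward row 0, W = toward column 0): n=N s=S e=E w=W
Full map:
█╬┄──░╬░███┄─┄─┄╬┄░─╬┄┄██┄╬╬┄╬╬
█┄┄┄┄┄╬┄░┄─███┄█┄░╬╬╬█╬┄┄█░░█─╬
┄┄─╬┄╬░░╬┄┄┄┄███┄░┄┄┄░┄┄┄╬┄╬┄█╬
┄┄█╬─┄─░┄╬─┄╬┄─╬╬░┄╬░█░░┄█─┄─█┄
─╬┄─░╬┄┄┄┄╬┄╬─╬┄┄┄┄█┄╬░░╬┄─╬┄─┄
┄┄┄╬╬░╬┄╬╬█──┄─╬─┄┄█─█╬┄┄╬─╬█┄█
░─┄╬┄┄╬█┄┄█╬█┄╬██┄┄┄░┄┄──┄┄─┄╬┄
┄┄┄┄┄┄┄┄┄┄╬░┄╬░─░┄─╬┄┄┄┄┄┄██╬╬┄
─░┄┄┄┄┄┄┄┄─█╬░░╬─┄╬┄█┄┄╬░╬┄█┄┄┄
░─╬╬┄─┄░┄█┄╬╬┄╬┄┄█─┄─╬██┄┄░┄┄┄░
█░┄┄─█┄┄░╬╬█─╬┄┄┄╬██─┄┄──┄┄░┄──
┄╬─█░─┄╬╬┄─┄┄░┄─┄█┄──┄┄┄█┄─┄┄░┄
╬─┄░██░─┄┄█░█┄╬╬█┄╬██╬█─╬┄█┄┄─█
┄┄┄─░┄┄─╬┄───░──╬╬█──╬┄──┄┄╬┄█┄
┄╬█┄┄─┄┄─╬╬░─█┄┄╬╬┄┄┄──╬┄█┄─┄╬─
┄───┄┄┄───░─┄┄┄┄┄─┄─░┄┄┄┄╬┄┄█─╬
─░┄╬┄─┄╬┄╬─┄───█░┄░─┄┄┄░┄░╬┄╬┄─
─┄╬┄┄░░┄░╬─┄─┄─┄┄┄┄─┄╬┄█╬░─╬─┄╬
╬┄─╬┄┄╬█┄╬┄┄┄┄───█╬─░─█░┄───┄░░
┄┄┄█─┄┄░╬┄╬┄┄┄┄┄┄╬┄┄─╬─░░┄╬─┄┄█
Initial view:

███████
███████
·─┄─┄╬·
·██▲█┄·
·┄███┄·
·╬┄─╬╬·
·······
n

███████
███████
███████
·─┄▲┄╬·
·██┄█┄·
·┄███┄·
·╬┄─╬╬·

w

███████
███████
███████
·┄─▲─┄╬
·███┄█┄
·┄┄███┄
··╬┄─╬╬

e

███████
███████
███████
┄─┄▲┄╬·
███┄█┄·
┄┄███┄·
·╬┄─╬╬·

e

███████
███████
███████
─┄─▲╬┄·
██┄█┄░·
┄███┄░·
╬┄─╬╬··

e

███████
███████
███████
┄─┄▲┄░·
█┄█┄░╬·
███┄░┄·
┄─╬╬···

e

███████
███████
███████
─┄╬▲░─·
┄█┄░╬╬·
██┄░┄┄·
─╬╬····

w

███████
███████
███████
┄─┄▲┄░─
█┄█┄░╬╬
███┄░┄┄
┄─╬╬···

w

███████
███████
███████
─┄─▲╬┄░
██┄█┄░╬
┄███┄░┄
╬┄─╬╬··

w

███████
███████
███████
┄─┄▲┄╬┄
███┄█┄░
┄┄███┄░
·╬┄─╬╬·

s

███████
███████
┄─┄─┄╬┄
███▲█┄░
┄┄███┄░
·╬┄─╬╬·
·······

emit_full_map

┄─┄─┄╬┄░─
███▲█┄░╬╬
┄┄███┄░┄┄
·╬┄─╬╬···

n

███████
███████
███████
┄─┄▲┄╬┄
███┄█┄░
┄┄███┄░
·╬┄─╬╬·

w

███████
███████
███████
·┄─▲─┄╬
·███┄█┄
·┄┄███┄
··╬┄─╬╬


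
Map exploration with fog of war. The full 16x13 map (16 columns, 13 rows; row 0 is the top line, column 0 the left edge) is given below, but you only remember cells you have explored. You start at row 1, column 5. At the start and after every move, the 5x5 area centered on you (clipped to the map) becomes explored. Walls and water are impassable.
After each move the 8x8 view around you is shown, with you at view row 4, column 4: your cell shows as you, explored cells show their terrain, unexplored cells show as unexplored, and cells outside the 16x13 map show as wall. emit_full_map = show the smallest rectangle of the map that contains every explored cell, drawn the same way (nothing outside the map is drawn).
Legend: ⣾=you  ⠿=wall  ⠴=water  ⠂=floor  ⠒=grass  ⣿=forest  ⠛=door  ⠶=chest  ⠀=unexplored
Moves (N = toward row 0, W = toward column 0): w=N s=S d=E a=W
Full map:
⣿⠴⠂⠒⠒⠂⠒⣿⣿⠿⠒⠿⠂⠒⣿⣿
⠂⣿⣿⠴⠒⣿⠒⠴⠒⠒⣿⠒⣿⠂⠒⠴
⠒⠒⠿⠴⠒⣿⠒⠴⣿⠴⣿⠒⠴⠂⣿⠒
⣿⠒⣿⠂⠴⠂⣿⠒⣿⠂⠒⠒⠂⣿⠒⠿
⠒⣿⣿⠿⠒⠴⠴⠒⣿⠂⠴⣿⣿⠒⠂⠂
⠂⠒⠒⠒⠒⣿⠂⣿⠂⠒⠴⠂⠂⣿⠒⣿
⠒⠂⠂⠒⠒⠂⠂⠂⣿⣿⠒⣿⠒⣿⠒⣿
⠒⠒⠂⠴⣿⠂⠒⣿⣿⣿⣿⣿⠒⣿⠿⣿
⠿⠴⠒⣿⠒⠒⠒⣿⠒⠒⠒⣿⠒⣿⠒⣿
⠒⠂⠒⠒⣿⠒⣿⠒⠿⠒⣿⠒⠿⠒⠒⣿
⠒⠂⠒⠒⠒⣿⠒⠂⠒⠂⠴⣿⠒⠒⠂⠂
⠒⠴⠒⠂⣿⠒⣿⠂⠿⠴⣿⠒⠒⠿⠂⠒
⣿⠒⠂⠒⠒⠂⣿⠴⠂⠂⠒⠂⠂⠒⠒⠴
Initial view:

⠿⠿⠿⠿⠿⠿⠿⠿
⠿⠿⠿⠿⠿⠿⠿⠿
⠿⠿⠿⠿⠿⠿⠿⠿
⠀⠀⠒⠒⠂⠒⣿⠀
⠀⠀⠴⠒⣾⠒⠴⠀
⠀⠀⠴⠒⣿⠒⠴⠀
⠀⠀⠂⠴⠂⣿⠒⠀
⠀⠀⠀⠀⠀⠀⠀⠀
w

⠿⠿⠿⠿⠿⠿⠿⠿
⠿⠿⠿⠿⠿⠿⠿⠿
⠿⠿⠿⠿⠿⠿⠿⠿
⠿⠿⠿⠿⠿⠿⠿⠿
⠀⠀⠒⠒⣾⠒⣿⠀
⠀⠀⠴⠒⣿⠒⠴⠀
⠀⠀⠴⠒⣿⠒⠴⠀
⠀⠀⠂⠴⠂⣿⠒⠀

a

⠿⠿⠿⠿⠿⠿⠿⠿
⠿⠿⠿⠿⠿⠿⠿⠿
⠿⠿⠿⠿⠿⠿⠿⠿
⠿⠿⠿⠿⠿⠿⠿⠿
⠀⠀⠂⠒⣾⠂⠒⣿
⠀⠀⣿⠴⠒⣿⠒⠴
⠀⠀⠿⠴⠒⣿⠒⠴
⠀⠀⠀⠂⠴⠂⣿⠒

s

⠿⠿⠿⠿⠿⠿⠿⠿
⠿⠿⠿⠿⠿⠿⠿⠿
⠿⠿⠿⠿⠿⠿⠿⠿
⠀⠀⠂⠒⠒⠂⠒⣿
⠀⠀⣿⠴⣾⣿⠒⠴
⠀⠀⠿⠴⠒⣿⠒⠴
⠀⠀⣿⠂⠴⠂⣿⠒
⠀⠀⠀⠀⠀⠀⠀⠀

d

⠿⠿⠿⠿⠿⠿⠿⠿
⠿⠿⠿⠿⠿⠿⠿⠿
⠿⠿⠿⠿⠿⠿⠿⠿
⠀⠂⠒⠒⠂⠒⣿⠀
⠀⣿⠴⠒⣾⠒⠴⠀
⠀⠿⠴⠒⣿⠒⠴⠀
⠀⣿⠂⠴⠂⣿⠒⠀
⠀⠀⠀⠀⠀⠀⠀⠀

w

⠿⠿⠿⠿⠿⠿⠿⠿
⠿⠿⠿⠿⠿⠿⠿⠿
⠿⠿⠿⠿⠿⠿⠿⠿
⠿⠿⠿⠿⠿⠿⠿⠿
⠀⠂⠒⠒⣾⠒⣿⠀
⠀⣿⠴⠒⣿⠒⠴⠀
⠀⠿⠴⠒⣿⠒⠴⠀
⠀⣿⠂⠴⠂⣿⠒⠀

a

⠿⠿⠿⠿⠿⠿⠿⠿
⠿⠿⠿⠿⠿⠿⠿⠿
⠿⠿⠿⠿⠿⠿⠿⠿
⠿⠿⠿⠿⠿⠿⠿⠿
⠀⠀⠂⠒⣾⠂⠒⣿
⠀⠀⣿⠴⠒⣿⠒⠴
⠀⠀⠿⠴⠒⣿⠒⠴
⠀⠀⣿⠂⠴⠂⣿⠒

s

⠿⠿⠿⠿⠿⠿⠿⠿
⠿⠿⠿⠿⠿⠿⠿⠿
⠿⠿⠿⠿⠿⠿⠿⠿
⠀⠀⠂⠒⠒⠂⠒⣿
⠀⠀⣿⠴⣾⣿⠒⠴
⠀⠀⠿⠴⠒⣿⠒⠴
⠀⠀⣿⠂⠴⠂⣿⠒
⠀⠀⠀⠀⠀⠀⠀⠀

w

⠿⠿⠿⠿⠿⠿⠿⠿
⠿⠿⠿⠿⠿⠿⠿⠿
⠿⠿⠿⠿⠿⠿⠿⠿
⠿⠿⠿⠿⠿⠿⠿⠿
⠀⠀⠂⠒⣾⠂⠒⣿
⠀⠀⣿⠴⠒⣿⠒⠴
⠀⠀⠿⠴⠒⣿⠒⠴
⠀⠀⣿⠂⠴⠂⣿⠒

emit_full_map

⠂⠒⣾⠂⠒⣿
⣿⠴⠒⣿⠒⠴
⠿⠴⠒⣿⠒⠴
⣿⠂⠴⠂⣿⠒

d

⠿⠿⠿⠿⠿⠿⠿⠿
⠿⠿⠿⠿⠿⠿⠿⠿
⠿⠿⠿⠿⠿⠿⠿⠿
⠿⠿⠿⠿⠿⠿⠿⠿
⠀⠂⠒⠒⣾⠒⣿⠀
⠀⣿⠴⠒⣿⠒⠴⠀
⠀⠿⠴⠒⣿⠒⠴⠀
⠀⣿⠂⠴⠂⣿⠒⠀


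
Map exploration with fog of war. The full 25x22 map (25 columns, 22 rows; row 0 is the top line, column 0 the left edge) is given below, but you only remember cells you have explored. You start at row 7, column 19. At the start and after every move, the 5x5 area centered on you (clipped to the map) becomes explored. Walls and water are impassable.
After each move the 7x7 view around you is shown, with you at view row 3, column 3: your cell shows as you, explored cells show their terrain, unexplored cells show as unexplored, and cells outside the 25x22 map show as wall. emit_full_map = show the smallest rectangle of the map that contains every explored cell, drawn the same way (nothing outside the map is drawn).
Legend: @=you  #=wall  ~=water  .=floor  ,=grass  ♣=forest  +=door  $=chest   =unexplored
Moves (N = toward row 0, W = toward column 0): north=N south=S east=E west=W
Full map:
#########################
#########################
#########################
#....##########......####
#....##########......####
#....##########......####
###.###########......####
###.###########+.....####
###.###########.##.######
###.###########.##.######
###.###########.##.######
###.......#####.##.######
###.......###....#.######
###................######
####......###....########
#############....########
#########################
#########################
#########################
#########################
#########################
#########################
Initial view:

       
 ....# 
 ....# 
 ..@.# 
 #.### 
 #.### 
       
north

       
 ....# 
 ....# 
 ..@.# 
 ....# 
 #.### 
 #.### 

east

       
....## 
....## 
...@## 
....## 
#.#### 
#.###  

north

       
 ...## 
....## 
...@## 
....## 
....## 
#.#### 

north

       
 ##### 
 ...## 
...@## 
....## 
....## 
....## 

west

       
 ######
 ....##
 ..@.##
 ....##
 ....##
 ....##

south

 ######
 ....##
 ....##
 ..@.##
 ....##
 ....##
 #.####

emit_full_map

######
....##
....##
..@.##
....##
....##
#.####
#.### 

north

       
 ######
 ....##
 ..@.##
 ....##
 ....##
 ....##

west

       
 ######
 .....#
 ..@..#
 .....#
 .....#
  ....#

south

 ######
 .....#
 .....#
 ..@..#
 .....#
 .....#
  #.###

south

 .....#
 .....#
 .....#
 ..@..#
 .....#
 ##.###
  #.###

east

.....##
.....##
.....##
...@.##
.....##
##.####
 #.### 

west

 .....#
 .....#
 .....#
 ..@..#
 .....#
 ##.###
  #.###

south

 .....#
 .....#
 .....#
 ..@..#
 ##.###
 ##.###
       

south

 .....#
 .....#
 .....#
 ##@###
 ##.###
 ##.## 
       

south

 .....#
 .....#
 ##.###
 ##@###
 ##.## 
 ##.## 
       

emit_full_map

#######
.....##
.....##
.....##
.....##
.....##
##.####
##@### 
##.##  
##.##  

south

 .....#
 ##.###
 ##.###
 ##@## 
 ##.## 
 .#.## 
       

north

 .....#
 .....#
 ##.###
 ##@###
 ##.## 
 ##.## 
 .#.## 

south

 .....#
 ##.###
 ##.###
 ##@## 
 ##.## 
 .#.## 
       

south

 ##.###
 ##.###
 ##.## 
 ##@## 
 .#.## 
 ...## 
       

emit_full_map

#######
.....##
.....##
.....##
.....##
.....##
##.####
##.### 
##.##  
##@##  
.#.##  
...##  

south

 ##.###
 ##.## 
 ##.## 
 .#@## 
 ...## 
 .#### 
       

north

 ##.###
 ##.###
 ##.## 
 ##@## 
 .#.## 
 ...## 
 .#### 

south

 ##.###
 ##.## 
 ##.## 
 .#@## 
 ...## 
 .#### 
       

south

 ##.## 
 ##.## 
 .#.## 
 ..@## 
 .#### 
 .#### 
       

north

 ##.###
 ##.## 
 ##.## 
 .#@## 
 ...## 
 .#### 
 .#### 

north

 ##.###
 ##.###
 ##.## 
 ##@## 
 .#.## 
 ...## 
 .#### 

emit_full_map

#######
.....##
.....##
.....##
.....##
.....##
##.####
##.### 
##.##  
##@##  
.#.##  
...##  
.####  
.####  

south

 ##.###
 ##.## 
 ##.## 
 .#@## 
 ...## 
 .#### 
 .#### 


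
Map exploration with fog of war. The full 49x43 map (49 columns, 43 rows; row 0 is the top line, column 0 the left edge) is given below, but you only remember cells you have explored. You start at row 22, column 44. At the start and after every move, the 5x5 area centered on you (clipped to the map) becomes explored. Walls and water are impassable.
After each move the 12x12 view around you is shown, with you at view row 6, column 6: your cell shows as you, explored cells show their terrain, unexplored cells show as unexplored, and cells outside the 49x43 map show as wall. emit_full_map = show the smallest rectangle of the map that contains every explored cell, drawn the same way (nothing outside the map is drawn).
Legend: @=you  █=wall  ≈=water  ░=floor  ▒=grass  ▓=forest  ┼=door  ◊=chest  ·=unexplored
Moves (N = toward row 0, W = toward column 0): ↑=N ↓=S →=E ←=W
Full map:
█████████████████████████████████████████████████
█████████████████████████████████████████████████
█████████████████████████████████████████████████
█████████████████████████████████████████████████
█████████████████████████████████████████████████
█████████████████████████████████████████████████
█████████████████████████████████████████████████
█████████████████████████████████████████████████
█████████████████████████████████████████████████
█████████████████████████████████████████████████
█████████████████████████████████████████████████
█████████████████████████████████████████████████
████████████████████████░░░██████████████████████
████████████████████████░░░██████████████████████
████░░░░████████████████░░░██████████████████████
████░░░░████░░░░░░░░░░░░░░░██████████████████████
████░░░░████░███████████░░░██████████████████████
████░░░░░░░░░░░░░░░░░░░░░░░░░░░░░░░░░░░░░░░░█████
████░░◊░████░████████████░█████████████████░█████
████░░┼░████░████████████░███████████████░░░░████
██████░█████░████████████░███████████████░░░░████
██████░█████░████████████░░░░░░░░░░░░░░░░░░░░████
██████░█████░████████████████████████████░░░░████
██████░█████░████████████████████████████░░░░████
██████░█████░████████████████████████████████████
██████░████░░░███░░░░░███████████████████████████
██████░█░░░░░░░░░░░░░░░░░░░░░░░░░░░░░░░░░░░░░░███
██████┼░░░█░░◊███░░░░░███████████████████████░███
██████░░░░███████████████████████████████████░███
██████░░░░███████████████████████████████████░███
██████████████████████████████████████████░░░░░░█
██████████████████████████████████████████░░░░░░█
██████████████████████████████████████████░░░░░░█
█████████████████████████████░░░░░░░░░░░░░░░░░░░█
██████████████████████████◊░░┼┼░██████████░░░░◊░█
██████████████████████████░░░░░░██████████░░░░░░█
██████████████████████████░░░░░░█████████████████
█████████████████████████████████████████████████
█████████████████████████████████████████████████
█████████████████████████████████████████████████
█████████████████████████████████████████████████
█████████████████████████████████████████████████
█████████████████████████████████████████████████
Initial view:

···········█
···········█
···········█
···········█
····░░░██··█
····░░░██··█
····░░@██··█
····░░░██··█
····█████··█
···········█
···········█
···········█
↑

···········█
···········█
···········█
···········█
····░░░██··█
····░░░██··█
····░░@██··█
····░░░██··█
····░░░██··█
····█████··█
···········█
···········█

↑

···········█
···········█
···········█
···········█
····█░███··█
····░░░██··█
····░░@██··█
····░░░██··█
····░░░██··█
····░░░██··█
····█████··█
···········█

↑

···········█
···········█
···········█
···········█
····░░███··█
····█░███··█
····░░@██··█
····░░░██··█
····░░░██··█
····░░░██··█
····░░░██··█
····█████··█

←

············
············
············
············
····░░░███··
····██░███··
····░░@░██··
····░░░░██··
····░░░░██··
·····░░░██··
·····░░░██··
·····█████··

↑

············
············
············
············
····█████···
····░░░███··
····██@███··
····░░░░██··
····░░░░██··
····░░░░██··
·····░░░██··
·····░░░██··

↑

············
············
············
············
····█████···
····█████···
····░░@███··
····██░███··
····░░░░██··
····░░░░██··
····░░░░██··
·····░░░██··

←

············
············
············
············
····██████··
····██████··
····░░@░███·
····███░███·
····█░░░░██·
·····░░░░██·
·····░░░░██·
······░░░██·

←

············
············
············
············
····███████·
····███████·
····░░@░░███
····████░███
····██░░░░██
······░░░░██
······░░░░██
·······░░░██

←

············
············
············
············
····████████
····████████
····░░@░░░██
····█████░██
····███░░░░█
·······░░░░█
·······░░░░█
········░░░█

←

············
············
············
············
····████████
····████████
····░░@░░░░█
····██████░█
····████░░░░
········░░░░
········░░░░
·········░░░

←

············
············
············
············
····████████
····████████
····░░@░░░░░
····███████░
····█████░░░
·········░░░
·········░░░
··········░░

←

············
············
············
············
····████████
····████████
····░░@░░░░░
····████████
····██████░░
··········░░
··········░░
···········░

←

············
············
············
············
····████████
····████████
····░░@░░░░░
····████████
····███████░
···········░
···········░
············

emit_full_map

████████████·
████████████·
░░@░░░░░░░███
█████████░███
███████░░░░██
·······░░░░██
·······░░░░██
········░░░██
········░░░██
········█████

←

············
············
············
············
····████████
····████████
····░░@░░░░░
····████████
····████████
············
············
············

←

············
············
············
············
····████████
····████████
····░░@░░░░░
····████████
····████████
············
············
············


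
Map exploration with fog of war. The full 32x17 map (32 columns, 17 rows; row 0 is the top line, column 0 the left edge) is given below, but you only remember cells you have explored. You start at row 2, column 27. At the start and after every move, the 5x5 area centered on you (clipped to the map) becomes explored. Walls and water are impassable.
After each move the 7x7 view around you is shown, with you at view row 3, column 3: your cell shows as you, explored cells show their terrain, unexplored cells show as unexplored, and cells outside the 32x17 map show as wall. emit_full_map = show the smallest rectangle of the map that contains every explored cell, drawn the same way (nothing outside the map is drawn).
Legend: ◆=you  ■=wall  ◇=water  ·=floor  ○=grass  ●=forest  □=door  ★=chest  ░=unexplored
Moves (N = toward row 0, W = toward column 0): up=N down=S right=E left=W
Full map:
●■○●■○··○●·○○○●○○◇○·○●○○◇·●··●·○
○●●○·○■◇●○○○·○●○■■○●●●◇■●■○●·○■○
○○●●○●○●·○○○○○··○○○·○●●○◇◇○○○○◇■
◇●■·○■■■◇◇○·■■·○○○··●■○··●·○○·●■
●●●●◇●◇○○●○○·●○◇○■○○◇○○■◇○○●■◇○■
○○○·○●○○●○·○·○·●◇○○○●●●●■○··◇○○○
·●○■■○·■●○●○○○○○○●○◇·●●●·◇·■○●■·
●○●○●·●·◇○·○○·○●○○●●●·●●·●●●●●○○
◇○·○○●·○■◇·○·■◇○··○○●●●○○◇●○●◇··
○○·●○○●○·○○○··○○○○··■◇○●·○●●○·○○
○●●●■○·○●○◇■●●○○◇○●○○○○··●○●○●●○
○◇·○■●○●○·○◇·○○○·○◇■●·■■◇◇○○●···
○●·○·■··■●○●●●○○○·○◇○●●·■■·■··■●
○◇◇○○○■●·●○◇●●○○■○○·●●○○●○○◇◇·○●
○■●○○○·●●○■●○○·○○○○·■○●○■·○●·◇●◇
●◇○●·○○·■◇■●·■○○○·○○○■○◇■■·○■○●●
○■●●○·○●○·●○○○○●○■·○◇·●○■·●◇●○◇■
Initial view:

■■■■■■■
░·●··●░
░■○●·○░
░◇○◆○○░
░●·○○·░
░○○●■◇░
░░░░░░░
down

░·●··●░
░■○●·○░
░◇○○○○░
░●·◆○·░
░○○●■◇░
░○··◇○░
░░░░░░░

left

░░·●··●
░●■○●·○
░◇◇○○○○
░·●◆○○·
░◇○○●■◇
░■○··◇○
░░░░░░░

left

░░░·●··
░■●■○●·
░○◇◇○○○
░··◆·○○
░■◇○○●■
░●■○··◇
░░░░░░░

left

░░░░·●·
░◇■●■○●
░●○◇◇○○
░○·◆●·○
░○■◇○○●
░●●■○··
░░░░░░░

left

░░░░░·●
░●◇■●■○
░●●○◇◇○
░■○◆·●·
░○○■◇○○
░●●●■○·
░░░░░░░

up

■■■■■■■
░●○○◇·●
░●◇■●■○
░●●◆◇◇○
░■○··●·
░○○■◇○○
░●●●■○·

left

■■■■■■■
░○●○○◇·
░●●◇■●■
░○●◆○◇◇
░●■○··●
░◇○○■◇○
░░●●●■○

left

■■■■■■■
░·○●○○◇
░●●●◇■●
░·○◆●○◇
░·●■○··
░○◇○○■◇
░░░●●●■

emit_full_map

·○●○○◇·●··●
●●●◇■●■○●·○
·○◆●○◇◇○○○○
·●■○··●·○○·
○◇○○■◇○○●■◇
░░●●●■○··◇○

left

■■■■■■■
░○·○●○○
░○●●●◇■
░○·◆●●○
░··●■○·
░○○◇○○■
░░░░●●●

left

■■■■■■■
░◇○·○●○
░■○●●●◇
░○○◆○●●
░○··●■○
░■○○◇○○
░░░░░●●

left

■■■■■■■
░○◇○·○●
░■■○●●●
░○○◆·○●
░○○··●■
░○■○○◇○
░░░░░░●

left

■■■■■■■
░○○◇○·○
░○■■○●●
░·○◆○·○
░○○○··●
░◇○■○○◇
░░░░░░░

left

■■■■■■■
░●○○◇○·
░●○■■○●
░··◆○○·
░·○○○··
░○◇○■○○
░░░░░░░

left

■■■■■■■
░○●○○◇○
░○●○■■○
░○·◆○○○
░■·○○○·
░●○◇○■○
░░░░░░░

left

■■■■■■■
░○○●○○◇
░·○●○■■
░○○◆·○○
░■■·○○○
░·●○◇○■
░░░░░░░

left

■■■■■■■
░○○○●○○
░○·○●○■
░○○◆··○
░·■■·○○
░○·●○◇○
░░░░░░░

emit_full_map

○○○●○○◇○·○●○○◇·●··●
○·○●○■■○●●●◇■●■○●·○
○○◆··○○○·○●●○◇◇○○○○
·■■·○○○··●■○··●·○○·
○·●○◇○■○○◇○○■◇○○●■◇
░░░░░░░░░░●●●■○··◇○

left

■■■■■■■
░·○○○●○
░○○·○●○
░○○◆○··
░○·■■·○
░○○·●○◇
░░░░░░░

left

■■■■■■■
░●·○○○●
░○○○·○●
░○○◆○○·
░◇○·■■·
░●○○·●○
░░░░░░░

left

■■■■■■■
░○●·○○○
░●○○○·○
░·○◆○○○
░◇◇○·■■
░○●○○·●
░░░░░░░

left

■■■■■■■
░·○●·○○
░◇●○○○·
░●·◆○○○
░■◇◇○·■
░○○●○○·
░░░░░░░

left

■■■■■■■
░··○●·○
░■◇●○○○
░○●◆○○○
░■■◇◇○·
░◇○○●○○
░░░░░░░

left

■■■■■■■
░○··○●·
░○■◇●○○
░●○◆·○○
░■■■◇◇○
░●◇○○●○
░░░░░░░

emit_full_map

○··○●·○○○●○○◇○·○●○○◇·●··●
○■◇●○○○·○●○■■○●●●◇■●■○●·○
●○◆·○○○○○··○○○·○●●○◇◇○○○○
■■■◇◇○·■■·○○○··●■○··●·○○·
●◇○○●○○·●○◇○■○○◇○○■◇○○●■◇
░░░░░░░░░░░░░░░░●●●■○··◇○


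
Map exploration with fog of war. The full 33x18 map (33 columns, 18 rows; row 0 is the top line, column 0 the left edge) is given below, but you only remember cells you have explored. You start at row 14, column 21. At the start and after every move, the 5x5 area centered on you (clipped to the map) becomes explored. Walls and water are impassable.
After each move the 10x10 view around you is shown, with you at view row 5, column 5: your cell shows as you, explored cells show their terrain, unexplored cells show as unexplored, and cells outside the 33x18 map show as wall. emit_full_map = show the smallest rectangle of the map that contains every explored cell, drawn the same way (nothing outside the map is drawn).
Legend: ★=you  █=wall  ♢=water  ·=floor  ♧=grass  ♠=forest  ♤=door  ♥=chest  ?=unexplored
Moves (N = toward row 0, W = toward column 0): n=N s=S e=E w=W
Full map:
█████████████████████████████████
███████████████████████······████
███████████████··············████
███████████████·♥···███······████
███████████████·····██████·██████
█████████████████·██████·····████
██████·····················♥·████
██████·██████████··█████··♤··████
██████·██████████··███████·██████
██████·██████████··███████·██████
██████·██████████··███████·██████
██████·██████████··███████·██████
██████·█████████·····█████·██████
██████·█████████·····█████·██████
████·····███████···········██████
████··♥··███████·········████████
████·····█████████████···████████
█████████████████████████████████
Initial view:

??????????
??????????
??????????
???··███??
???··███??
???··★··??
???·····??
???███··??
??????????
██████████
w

??????????
??????????
??????????
???···███?
???···███?
???··★···?
???······?
???████··?
??????????
██████████

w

??????????
??????????
??????????
???····███
???····███
???··★····
???·······
???█████··
??????????
██████████

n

??????????
??????????
??????????
???··███??
???····███
???··★·███
???·······
???·······
???█████··
??????????

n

??????????
??????????
??????????
???··███??
???··███??
???··★·███
???····███
???·······
???·······
???█████··

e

??????????
??????????
??????????
??··████??
??··████??
??···★███?
??····███?
??·······?
??·······?
??█████··?

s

??????????
??????????
??··████??
??··████??
??····███?
??···★███?
??·······?
??·······?
??█████··?
??????????

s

??????????
??··████??
??··████??
??····███?
??····███?
??···★···?
??·······?
??█████··?
??????????
██████████

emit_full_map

··████?
··████?
····███
····███
···★···
·······
█████··

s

??··████??
??··████??
??····███?
??····███?
??·······?
??···★···?
??█████··?
???█████??
██████████
██████████

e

?··████???
?··████???
?····███??
?····███??
?·······??
?····★··??
?█████··??
??██████??
██████████
██████████

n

??????????
?··████???
?··████???
?····███??
?····███??
?····★··??
?·······??
?█████··??
??██████??
██████████

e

??????????
··████????
··████????
····████??
····████??
·····★··??
········??
█████···??
?██████???
██████████

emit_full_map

··████??
··████??
····████
····████
·····★··
········
█████···
?██████?

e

??????????
·████?????
·████?????
···█████??
···█████??
·····★··??
·······█??
████···█??
██████????
██████████

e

??????????
████??????
████??????
··█████·??
··█████·??
·····★··??
······██??
███···██??
█████?????
██████████

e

??????????
███???????
███???????
·█████·█??
·█████·█??
·····★·█??
·····███??
██···███??
████??????
██████████

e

??????????
██????????
██????????
█████·██??
█████·██??
·····★██??
····████??
█···████??
███???????
██████████

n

??????????
??????????
██????????
██?██·██??
█████·██??
█████★██??
······██??
····████??
█···████??
███???????

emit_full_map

··████??????
··████?██·██
····█████·██
····█████★██
··········██
········████
█████···████
?██████?????

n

??????????
??????????
??????????
██?██·██??
██?██·██??
█████★██??
█████·██??
······██??
····████??
█···████??

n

??????????
??????????
??????????
???██·██??
██?██·██??
██?██★██??
█████·██??
█████·██??
······██??
····████??

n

??????????
??????????
??????????
???██·██??
???██·██??
██?██★██??
██?██·██??
█████·██??
█████·██??
······██??

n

??????????
??????????
??????????
???··♤··??
???██·██??
???██★██??
██?██·██??
██?██·██??
█████·██??
█████·██??

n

??????????
??????????
??????????
???···♥·??
???··♤··??
???██★██??
???██·██??
██?██·██??
██?██·██??
█████·██??

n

??????????
??????????
??????????
???·····??
???···♥·??
???··★··??
???██·██??
???██·██??
██?██·██??
██?██·██??

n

??????????
??????????
??????????
???██·██??
???·····??
???··★♥·??
???··♤··??
???██·██??
???██·██??
██?██·██??

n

??????????
??????????
??????????
???·····??
???██·██??
???··★··??
???···♥·??
???··♤··??
???██·██??
???██·██??

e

??????????
??????????
??????????
??·····█??
??██·███??
??···★·█??
??···♥·█??
??··♤··█??
??██·██???
??██·██???

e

??????????
??????????
??????????
?·····██??
?██·████??
?····★██??
?···♥·██??
?··♤··██??
?██·██????
?██·██????

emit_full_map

???????·····██
???????██·████
???????····★██
???????···♥·██
???????··♤··██
???????██·██??
???????██·██??
··████?██·██??
··████?██·██??
····█████·██??
····█████·██??
··········██??
········████??
█████···████??
?██████???????

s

??????????
??????????
?·····██??
?██·████??
?·····██??
?···♥★██??
?··♤··██??
?██·████??
?██·██????
?██·██????

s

??????????
?·····██??
?██·████??
?·····██??
?···♥·██??
?··♤·★██??
?██·████??
?██·████??
?██·██????
?██·██????

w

??????????
??·····██?
??██·████?
??·····██?
??···♥·██?
??··♤★·██?
??██·████?
??██·████?
█?██·██???
█?██·██???

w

??????????
???·····██
???██·████
???·····██
???···♥·██
???··★··██
???██·████
???██·████
██?██·██??
██?██·██??

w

??????????
????·····█
????██·███
???█·····█
???····♥·█
???█·★♤··█
???███·███
???███·███
███?██·██?
███?██·██?

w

??????????
?????·····
?????██·██
???██·····
???·····♥·
???██★·♤··
???████·██
???████·██
████?██·██
████?██·██

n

??????????
??????????
?????·····
???████·██
???██·····
???··★··♥·
???██··♤··
???████·██
???████·██
████?██·██

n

??????????
??????????
??????????
???█······
???████·██
???██★····
???·····♥·
???██··♤··
???████·██
???████·██

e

??????????
??????????
??????????
??█······█
??████·███
??██·★···█
??·····♥·█
??██··♤··█
??████·███
??████·███

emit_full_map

?????█······██
?????████·████
?????██·★···██
?????·····♥·██
?????██··♤··██
?????████·████
?????████·████
··████?██·██??
··████?██·██??
····█████·██??
····█████·██??
··········██??
········████??
█████···████??
?██████???????
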